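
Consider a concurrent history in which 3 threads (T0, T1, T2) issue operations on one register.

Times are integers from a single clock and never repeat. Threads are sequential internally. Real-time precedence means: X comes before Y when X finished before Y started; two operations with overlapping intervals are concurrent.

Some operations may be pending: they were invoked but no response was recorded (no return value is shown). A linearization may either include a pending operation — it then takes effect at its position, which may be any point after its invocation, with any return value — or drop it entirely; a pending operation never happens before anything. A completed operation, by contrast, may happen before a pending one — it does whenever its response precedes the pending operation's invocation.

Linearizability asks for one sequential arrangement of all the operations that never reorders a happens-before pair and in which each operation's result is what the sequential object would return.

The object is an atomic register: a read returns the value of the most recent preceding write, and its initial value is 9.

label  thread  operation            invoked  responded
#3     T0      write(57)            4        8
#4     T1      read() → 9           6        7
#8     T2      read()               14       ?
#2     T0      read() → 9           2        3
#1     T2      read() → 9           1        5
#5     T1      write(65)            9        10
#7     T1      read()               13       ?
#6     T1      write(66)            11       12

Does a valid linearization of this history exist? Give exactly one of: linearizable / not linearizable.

linearizable

one valid linearization: #1, #2, #4, #3, #5, #6
1. #1 read() → 9, leaving value 9
2. #2 read() → 9, leaving value 9
3. #4 read() → 9, leaving value 9
4. #3 write(57), leaving value 57
5. #5 write(65), leaving value 65
6. #6 write(66), leaving value 66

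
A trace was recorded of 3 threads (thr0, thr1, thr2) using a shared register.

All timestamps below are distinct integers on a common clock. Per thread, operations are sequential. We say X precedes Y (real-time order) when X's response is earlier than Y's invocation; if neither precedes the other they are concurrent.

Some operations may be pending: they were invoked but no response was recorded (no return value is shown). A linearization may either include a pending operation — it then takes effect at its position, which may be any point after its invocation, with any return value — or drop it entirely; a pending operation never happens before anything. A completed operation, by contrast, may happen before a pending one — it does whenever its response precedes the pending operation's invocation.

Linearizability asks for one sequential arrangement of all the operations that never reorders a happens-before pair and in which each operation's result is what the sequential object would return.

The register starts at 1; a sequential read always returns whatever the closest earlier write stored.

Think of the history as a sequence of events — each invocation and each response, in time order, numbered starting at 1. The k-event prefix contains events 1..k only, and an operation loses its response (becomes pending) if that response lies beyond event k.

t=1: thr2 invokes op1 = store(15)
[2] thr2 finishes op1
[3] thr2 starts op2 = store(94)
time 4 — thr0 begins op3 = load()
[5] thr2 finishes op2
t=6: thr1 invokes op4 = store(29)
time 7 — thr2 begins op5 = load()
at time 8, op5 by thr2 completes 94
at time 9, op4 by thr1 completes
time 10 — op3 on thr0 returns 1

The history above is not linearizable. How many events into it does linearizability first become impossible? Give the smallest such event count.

events 1..9 are still linearizable — one witness is op1, op2, op3, op5, op4:
step 1: op1 store(15) — value 15
step 2: op2 store(94) — value 94
step 3: op3 load() (pending, included) — value 94
step 4: op5 load() → 94 — value 94
step 5: op4 store(29) — value 29
once event 10 joins (op3's response, time 10), exhaustive search finds no witness
one such order, op1, op2, op3, op4, op5, breaks at step 3 where op3 load() → 1 is illegal
one such order, op1, op2, op3, op5, op4, breaks at step 3 where op3 load() → 1 is illegal

10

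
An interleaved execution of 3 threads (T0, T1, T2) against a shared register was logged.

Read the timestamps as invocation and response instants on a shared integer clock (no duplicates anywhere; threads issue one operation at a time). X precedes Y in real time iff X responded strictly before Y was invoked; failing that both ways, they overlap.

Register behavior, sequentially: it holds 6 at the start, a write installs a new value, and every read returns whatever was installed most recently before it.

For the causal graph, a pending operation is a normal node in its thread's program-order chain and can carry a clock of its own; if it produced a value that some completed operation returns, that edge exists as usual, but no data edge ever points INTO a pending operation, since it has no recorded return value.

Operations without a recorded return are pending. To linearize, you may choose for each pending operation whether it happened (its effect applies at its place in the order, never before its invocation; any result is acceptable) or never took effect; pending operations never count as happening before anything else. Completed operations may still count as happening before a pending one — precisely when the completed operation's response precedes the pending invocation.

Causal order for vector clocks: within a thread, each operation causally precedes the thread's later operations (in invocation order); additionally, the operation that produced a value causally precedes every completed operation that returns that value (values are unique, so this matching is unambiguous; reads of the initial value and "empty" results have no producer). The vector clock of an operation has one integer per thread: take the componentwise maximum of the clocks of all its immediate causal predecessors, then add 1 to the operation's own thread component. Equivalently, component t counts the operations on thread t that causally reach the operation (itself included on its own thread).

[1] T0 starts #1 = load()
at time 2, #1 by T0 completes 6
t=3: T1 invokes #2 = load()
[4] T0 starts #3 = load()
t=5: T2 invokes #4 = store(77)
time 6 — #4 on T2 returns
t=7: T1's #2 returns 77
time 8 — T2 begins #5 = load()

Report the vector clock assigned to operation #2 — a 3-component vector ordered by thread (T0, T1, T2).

(0, 1, 1)

invoked at 5, #4 has no predecessors; its own T2 bump gives (0, 0, 1)
invoked at 1, #1 has no predecessors; its own T0 bump gives (1, 0, 0)
from VC(#4)=(0, 0, 1), #5 (invoked 8) maxes components and bumps T2 → (0, 0, 2)
from VC(#4)=(0, 0, 1), #2 (invoked 3) maxes components and bumps T1 → (0, 1, 1)
from VC(#1)=(1, 0, 0), #3 (invoked 4) maxes components and bumps T0 → (2, 0, 0)
target: VC(#2) = (0, 1, 1)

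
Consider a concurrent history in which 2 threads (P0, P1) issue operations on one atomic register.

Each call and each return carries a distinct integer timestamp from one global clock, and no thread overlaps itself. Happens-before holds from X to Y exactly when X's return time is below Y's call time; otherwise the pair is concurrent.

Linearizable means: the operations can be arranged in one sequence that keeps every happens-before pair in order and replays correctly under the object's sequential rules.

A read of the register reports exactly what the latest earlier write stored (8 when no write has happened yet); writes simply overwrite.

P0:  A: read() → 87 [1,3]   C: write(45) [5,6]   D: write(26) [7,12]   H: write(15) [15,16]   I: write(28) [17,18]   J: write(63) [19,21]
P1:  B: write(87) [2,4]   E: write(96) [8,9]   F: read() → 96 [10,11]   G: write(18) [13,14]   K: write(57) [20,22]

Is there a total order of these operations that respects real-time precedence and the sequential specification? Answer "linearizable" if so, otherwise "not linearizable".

linearizable

one valid linearization: B, A, C, D, E, F, G, H, I, J, K
after step 1 (B write(87)): value 87
after step 2 (A read() → 87): value 87
after step 3 (C write(45)): value 45
after step 4 (D write(26)): value 26
after step 5 (E write(96)): value 96
after step 6 (F read() → 96): value 96
after step 7 (G write(18)): value 18
after step 8 (H write(15)): value 15
after step 9 (I write(28)): value 28
after step 10 (J write(63)): value 63
after step 11 (K write(57)): value 57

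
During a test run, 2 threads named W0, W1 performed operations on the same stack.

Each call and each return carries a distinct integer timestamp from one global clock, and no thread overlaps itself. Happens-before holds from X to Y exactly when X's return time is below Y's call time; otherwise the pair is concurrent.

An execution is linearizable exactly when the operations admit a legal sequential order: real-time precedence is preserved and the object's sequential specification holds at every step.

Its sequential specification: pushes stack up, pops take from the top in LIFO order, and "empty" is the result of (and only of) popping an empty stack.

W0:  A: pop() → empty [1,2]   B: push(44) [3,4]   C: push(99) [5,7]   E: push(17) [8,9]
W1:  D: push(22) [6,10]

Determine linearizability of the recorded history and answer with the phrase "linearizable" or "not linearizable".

linearizable

witness order: A, B, C, D, E
1. A pop() → empty, leaving stack <>
2. B push(44), leaving stack <44>
3. C push(99), leaving stack <44,99>
4. D push(22), leaving stack <44,99,22>
5. E push(17), leaving stack <44,99,22,17>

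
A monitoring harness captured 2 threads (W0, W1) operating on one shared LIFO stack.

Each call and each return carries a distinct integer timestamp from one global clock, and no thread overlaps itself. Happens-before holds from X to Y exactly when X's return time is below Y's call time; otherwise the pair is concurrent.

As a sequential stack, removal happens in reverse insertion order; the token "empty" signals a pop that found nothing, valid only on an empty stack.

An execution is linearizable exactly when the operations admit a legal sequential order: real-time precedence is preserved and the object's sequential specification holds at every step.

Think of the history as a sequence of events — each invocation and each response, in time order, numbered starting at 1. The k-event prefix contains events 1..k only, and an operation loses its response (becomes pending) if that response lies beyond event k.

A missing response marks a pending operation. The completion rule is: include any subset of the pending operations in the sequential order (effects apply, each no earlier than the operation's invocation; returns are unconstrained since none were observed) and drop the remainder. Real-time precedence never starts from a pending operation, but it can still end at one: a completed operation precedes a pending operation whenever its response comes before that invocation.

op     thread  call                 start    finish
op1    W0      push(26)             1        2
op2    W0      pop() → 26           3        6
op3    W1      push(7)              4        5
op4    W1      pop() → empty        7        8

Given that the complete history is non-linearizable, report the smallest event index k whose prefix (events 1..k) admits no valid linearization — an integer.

8

one valid order for events 1..7 is op1, op2, op3:
step 1: op1 push(26) — stack <26>
step 2: op2 pop() → 26 — stack <>
step 3: op3 push(7) — stack <7>
include event 8 — op4 responding at 8 — and every candidate order breaks
for example op1, op2, op3, op4 fails at step 4: op4 pop() → empty is not legal there
for example op1, op3, op2, op4 fails at step 3: op2 pop() → 26 is not legal there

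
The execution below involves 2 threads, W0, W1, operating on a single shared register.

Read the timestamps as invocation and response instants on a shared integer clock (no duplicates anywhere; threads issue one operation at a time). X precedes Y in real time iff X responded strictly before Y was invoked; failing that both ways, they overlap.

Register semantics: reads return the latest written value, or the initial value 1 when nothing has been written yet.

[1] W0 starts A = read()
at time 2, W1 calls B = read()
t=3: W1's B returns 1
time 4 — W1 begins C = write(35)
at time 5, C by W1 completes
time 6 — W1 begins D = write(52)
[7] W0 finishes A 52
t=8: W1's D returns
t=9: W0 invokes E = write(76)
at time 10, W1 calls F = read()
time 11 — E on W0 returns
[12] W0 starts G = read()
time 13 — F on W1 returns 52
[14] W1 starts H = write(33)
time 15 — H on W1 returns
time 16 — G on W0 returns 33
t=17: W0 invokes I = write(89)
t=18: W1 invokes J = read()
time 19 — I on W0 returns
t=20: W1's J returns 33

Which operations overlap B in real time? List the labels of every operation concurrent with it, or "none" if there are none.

B spans [2,3]: anything still running between times 2 and 3 counts as concurrent
A [1,7]: concurrent
C [4,5]: after
D [6,8]: after
E [9,11]: after
F [10,13]: after
G [12,16]: after
H [14,15]: after
I [17,19]: after
J [18,20]: after

A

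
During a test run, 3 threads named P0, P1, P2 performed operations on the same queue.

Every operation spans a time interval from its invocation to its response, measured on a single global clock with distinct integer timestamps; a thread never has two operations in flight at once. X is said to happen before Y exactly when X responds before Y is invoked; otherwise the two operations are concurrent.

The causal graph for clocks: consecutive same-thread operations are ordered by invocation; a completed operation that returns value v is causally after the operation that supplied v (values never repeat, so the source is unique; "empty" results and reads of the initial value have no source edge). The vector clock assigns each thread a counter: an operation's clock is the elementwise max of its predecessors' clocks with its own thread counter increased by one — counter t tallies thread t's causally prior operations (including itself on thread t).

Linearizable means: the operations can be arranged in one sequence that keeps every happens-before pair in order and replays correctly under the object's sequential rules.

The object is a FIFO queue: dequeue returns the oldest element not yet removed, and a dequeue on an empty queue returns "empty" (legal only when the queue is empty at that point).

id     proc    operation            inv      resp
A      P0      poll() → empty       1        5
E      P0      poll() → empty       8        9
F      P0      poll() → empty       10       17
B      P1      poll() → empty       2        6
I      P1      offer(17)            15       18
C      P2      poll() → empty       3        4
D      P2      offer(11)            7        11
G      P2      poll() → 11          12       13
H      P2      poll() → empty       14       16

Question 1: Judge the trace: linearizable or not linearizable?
linearizable

witness order: A, B, C, E, D, G, F, H, I
1. A poll() → empty, leaving queue <>
2. B poll() → empty, leaving queue <>
3. C poll() → empty, leaving queue <>
4. E poll() → empty, leaving queue <>
5. D offer(11), leaving queue <11>
6. G poll() → 11, leaving queue <>
7. F poll() → empty, leaving queue <>
8. H poll() → empty, leaving queue <>
9. I offer(17), leaving queue <17>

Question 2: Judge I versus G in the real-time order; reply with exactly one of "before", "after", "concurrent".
after

I spans [15,18], G spans [12,13]
resp(G)=13 < inv(I)=15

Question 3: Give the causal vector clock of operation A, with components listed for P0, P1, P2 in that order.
(1, 0, 0)

invoked at 3, C has no predecessors; its own P2 bump gives (0, 0, 1)
invoked at 2, B has no predecessors; its own P1 bump gives (0, 1, 0)
invoked at 1, A has no predecessors; its own P0 bump gives (1, 0, 0)
from VC(C)=(0, 0, 1), D (invoked 7) maxes components and bumps P2 → (0, 0, 2)
from VC(B)=(0, 1, 0), I (invoked 15) maxes components and bumps P1 → (0, 2, 0)
from VC(A)=(1, 0, 0), E (invoked 8) maxes components and bumps P0 → (2, 0, 0)
from VC(D)=(0, 0, 2), G (invoked 12) maxes components and bumps P2 → (0, 0, 3)
from VC(E)=(2, 0, 0), F (invoked 10) maxes components and bumps P0 → (3, 0, 0)
from VC(G)=(0, 0, 3), H (invoked 14) maxes components and bumps P2 → (0, 0, 4)
target: VC(A) = (1, 0, 0)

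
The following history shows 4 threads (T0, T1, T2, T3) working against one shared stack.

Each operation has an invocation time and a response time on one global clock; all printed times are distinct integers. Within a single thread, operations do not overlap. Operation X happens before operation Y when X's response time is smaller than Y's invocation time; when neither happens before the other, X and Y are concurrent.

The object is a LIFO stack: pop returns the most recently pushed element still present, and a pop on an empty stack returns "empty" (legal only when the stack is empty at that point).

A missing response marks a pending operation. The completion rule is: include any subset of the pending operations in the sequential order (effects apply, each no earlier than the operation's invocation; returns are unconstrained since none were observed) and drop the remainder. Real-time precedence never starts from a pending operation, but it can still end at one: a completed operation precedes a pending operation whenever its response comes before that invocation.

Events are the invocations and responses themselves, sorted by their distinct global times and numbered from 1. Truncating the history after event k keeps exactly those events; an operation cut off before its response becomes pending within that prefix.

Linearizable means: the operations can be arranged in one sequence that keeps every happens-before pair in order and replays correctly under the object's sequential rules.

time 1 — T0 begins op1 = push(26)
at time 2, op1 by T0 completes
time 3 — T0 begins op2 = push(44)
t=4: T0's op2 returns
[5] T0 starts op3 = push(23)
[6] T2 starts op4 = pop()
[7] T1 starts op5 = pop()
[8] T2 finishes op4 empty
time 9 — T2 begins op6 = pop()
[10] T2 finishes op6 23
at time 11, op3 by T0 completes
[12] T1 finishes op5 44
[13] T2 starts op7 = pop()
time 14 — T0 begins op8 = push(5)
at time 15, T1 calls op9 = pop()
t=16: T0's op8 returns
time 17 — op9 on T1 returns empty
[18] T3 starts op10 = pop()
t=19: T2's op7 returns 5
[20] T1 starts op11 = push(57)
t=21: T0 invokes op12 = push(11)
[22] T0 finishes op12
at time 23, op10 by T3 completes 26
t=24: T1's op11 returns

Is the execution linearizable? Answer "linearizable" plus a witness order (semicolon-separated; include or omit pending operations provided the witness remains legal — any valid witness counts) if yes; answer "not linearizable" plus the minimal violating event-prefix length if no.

prefix check: 1..7 passes, 1..8 fails once op4's time-8 response joins
the completed operations (3 total) allow one real-time order; the stack replay rejects it
no completion choice of the 2 pending operations (op3, op5) rescues it — every subset was tried
take op1, op2, op4 (pending dropped): step 3 already fails, because op4 pop() → empty cannot occur there

not linearizable — minimal violating prefix: 8 events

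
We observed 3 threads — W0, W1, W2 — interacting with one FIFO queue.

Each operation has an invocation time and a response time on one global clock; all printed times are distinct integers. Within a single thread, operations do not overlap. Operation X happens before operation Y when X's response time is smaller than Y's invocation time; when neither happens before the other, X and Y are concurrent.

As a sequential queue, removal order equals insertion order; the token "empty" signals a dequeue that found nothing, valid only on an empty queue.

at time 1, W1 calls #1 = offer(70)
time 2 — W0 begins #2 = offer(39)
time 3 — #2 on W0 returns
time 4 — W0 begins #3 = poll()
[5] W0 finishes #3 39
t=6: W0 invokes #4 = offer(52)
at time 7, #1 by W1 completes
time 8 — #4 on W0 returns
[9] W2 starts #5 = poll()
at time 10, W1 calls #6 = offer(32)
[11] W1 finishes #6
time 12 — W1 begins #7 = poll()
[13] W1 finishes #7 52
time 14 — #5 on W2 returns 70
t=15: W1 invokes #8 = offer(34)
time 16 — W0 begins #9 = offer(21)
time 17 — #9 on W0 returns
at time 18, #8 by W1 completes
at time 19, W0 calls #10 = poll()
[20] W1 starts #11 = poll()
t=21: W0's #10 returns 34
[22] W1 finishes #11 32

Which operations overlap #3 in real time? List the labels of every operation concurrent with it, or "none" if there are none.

#1

#3 spans [4,5]; an op avoiding the whole window 4..5 is ordered, any other is concurrent
#1 [1,7]: concurrent
#2 [2,3]: before
#4 [6,8]: after
#5 [9,14]: after
#6 [10,11]: after
#7 [12,13]: after
#8 [15,18]: after
#9 [16,17]: after
#10 [19,21]: after
#11 [20,22]: after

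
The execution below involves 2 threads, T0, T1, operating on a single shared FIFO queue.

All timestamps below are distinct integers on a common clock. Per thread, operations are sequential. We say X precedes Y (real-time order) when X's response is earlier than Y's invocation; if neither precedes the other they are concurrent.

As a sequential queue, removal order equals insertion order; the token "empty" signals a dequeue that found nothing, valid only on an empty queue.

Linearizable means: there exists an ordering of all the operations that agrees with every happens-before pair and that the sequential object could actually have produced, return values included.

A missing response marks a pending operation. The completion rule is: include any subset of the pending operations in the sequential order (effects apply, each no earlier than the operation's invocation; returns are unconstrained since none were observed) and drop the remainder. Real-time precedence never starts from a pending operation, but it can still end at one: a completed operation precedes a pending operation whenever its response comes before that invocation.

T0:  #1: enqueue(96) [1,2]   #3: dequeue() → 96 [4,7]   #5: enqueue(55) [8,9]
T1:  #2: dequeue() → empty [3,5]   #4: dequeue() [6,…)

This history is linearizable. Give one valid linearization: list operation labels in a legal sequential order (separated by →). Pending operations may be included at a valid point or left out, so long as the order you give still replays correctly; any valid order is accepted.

1. #1 enqueue(96), leaving queue <96>
2. #3 dequeue() → 96, leaving queue <>
3. #2 dequeue() → empty, leaving queue <>
4. #4 dequeue() (pending, included), leaving queue <>
5. #5 enqueue(55), leaving queue <55>

#1 → #3 → #2 → #4 → #5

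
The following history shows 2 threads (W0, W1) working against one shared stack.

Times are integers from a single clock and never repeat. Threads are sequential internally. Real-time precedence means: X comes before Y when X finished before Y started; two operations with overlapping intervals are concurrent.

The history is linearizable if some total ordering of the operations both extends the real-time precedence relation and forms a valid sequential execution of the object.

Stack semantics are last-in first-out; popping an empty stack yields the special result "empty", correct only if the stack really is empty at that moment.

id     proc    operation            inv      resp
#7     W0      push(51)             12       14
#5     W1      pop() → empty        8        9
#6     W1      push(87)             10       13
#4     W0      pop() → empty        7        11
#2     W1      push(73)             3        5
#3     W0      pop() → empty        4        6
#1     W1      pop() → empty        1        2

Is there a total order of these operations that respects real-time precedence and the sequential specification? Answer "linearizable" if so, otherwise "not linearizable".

prefix check: 1..10 passes, 1..11 fails once #4's time-11 response joins
checked exhaustively: 4 real-time-consistent orders of 5 completed operations, zero legal stack replays
no escape via the 1 pending operation (#6): every completion choice fails
e.g. #1, #2, #3, #4, #5 (pending dropped): illegal at step 3, since #3 pop() → empty cannot apply there
e.g. #1, #2, #3, #5, #4 (pending dropped): illegal at step 3, since #3 pop() → empty cannot apply there

not linearizable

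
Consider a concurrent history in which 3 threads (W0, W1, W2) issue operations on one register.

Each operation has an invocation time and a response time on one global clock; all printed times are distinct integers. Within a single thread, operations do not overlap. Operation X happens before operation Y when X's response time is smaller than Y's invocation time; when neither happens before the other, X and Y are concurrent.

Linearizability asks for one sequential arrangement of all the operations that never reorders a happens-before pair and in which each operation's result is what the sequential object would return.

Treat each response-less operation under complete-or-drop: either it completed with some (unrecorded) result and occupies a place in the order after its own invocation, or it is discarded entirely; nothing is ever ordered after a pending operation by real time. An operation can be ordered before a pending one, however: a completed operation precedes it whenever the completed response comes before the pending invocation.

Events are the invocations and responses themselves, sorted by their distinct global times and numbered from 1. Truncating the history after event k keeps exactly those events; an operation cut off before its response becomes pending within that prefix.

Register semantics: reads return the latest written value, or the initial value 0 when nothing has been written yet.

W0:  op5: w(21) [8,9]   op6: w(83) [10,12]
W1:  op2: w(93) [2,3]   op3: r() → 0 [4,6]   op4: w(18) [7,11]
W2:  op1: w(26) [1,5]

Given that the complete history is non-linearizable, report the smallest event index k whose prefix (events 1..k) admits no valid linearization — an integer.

events 1..5 are linearizable; a witness order is op1, op2:
1. op1 w(26), leaving value 26
2. op2 w(93), leaving value 93
adding event 6 (op3 responds at 6) leaves no legal real-time order
take op1, op2, op3: step 3 already fails, because op3 r() → 0 cannot occur there
take op2, op1, op3: step 3 already fails, because op3 r() → 0 cannot occur there

6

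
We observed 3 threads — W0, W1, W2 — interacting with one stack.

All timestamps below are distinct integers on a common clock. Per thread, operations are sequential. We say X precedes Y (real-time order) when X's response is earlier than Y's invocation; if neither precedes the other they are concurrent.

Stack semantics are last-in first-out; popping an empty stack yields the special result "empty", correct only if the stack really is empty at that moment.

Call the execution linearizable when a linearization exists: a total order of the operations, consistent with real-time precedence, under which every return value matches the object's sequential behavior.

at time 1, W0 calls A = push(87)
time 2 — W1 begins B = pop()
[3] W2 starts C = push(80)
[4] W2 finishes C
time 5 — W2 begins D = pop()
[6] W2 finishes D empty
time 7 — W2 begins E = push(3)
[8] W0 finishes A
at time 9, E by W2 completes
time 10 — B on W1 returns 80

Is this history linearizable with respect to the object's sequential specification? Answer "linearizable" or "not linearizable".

linearizable

witness order: C, B, D, A, E
step 1: C push(80) — stack <80>
step 2: B pop() → 80 — stack <>
step 3: D pop() → empty — stack <>
step 4: A push(87) — stack <87>
step 5: E push(3) — stack <87,3>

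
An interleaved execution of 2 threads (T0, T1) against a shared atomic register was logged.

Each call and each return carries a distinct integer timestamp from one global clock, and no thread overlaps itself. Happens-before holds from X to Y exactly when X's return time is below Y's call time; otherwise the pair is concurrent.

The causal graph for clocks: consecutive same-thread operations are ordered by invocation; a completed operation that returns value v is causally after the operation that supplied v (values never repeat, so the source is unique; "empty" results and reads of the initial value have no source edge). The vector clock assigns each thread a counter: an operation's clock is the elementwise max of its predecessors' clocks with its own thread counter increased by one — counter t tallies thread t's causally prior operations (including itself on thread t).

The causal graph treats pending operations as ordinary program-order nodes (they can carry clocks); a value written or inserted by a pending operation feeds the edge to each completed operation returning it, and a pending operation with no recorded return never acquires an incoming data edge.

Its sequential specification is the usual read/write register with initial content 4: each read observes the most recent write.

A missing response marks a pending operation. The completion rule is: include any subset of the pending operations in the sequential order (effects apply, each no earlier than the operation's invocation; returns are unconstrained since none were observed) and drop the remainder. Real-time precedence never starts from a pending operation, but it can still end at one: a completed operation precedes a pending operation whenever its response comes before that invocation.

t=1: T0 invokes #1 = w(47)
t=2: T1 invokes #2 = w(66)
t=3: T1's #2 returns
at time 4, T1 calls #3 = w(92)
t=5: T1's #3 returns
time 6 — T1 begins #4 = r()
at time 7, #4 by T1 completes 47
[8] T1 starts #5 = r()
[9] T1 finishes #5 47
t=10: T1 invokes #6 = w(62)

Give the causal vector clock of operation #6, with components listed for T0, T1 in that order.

(1, 5)

root op #2, invoked 2: fresh clock plus T1's own tick → (0, 1)
root op #1, invoked 1: fresh clock plus T0's own tick → (1, 0)
invoked at 4, #3 merges VC(#2)=(0, 1) and bumps T1's slot → (0, 2)
invoked at 6, #4 merges VC(#1)=(1, 0), VC(#3)=(0, 2) and bumps T1's slot → (1, 3)
invoked at 8, #5 merges VC(#1)=(1, 0), VC(#4)=(1, 3) and bumps T1's slot → (1, 4)
invoked at 10, #6 merges VC(#5)=(1, 4) and bumps T1's slot → (1, 5)
target: VC(#6) = (1, 5)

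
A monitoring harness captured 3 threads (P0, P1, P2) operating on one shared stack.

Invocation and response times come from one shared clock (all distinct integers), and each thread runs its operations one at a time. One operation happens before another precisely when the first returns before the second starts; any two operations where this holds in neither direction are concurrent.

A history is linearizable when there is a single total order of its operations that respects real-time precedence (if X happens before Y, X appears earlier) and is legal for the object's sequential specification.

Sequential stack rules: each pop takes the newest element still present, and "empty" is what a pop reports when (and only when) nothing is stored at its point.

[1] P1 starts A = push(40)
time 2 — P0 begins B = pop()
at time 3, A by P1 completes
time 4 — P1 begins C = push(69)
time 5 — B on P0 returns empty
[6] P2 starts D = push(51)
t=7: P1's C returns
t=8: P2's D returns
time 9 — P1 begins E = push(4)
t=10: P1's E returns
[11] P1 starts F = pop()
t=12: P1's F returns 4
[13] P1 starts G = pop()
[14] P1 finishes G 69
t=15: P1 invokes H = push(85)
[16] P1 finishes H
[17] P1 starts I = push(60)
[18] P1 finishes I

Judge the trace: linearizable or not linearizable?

linearizable

a witness: B, A, D, C, E, F, G, H, I
after step 1 (B pop() → empty): stack <>
after step 2 (A push(40)): stack <40>
after step 3 (D push(51)): stack <40,51>
after step 4 (C push(69)): stack <40,51,69>
after step 5 (E push(4)): stack <40,51,69,4>
after step 6 (F pop() → 4): stack <40,51,69>
after step 7 (G pop() → 69): stack <40,51>
after step 8 (H push(85)): stack <40,51,85>
after step 9 (I push(60)): stack <40,51,85,60>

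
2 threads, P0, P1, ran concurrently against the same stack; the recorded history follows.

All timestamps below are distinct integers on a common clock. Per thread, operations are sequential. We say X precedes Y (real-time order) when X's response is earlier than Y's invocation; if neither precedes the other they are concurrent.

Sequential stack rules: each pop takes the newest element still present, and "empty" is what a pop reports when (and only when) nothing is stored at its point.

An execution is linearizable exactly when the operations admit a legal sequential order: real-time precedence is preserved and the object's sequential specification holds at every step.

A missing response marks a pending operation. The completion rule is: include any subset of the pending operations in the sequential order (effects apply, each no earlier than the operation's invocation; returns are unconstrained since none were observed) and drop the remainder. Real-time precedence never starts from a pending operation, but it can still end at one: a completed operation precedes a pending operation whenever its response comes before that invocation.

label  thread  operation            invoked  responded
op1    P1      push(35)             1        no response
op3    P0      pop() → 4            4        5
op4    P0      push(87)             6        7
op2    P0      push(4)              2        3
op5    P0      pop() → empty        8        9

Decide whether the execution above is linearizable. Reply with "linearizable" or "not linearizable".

events 1..8 are fine; event 9 — the response of op5 at time 9 — makes the prefix non-linearizable
the sole real-time-consistent order of 4 completed operations fails the stack replay
every completion of the 1 pending operation (op1) was checked; none linearizes
take op2, op3, op4, op5 (pending dropped): step 4 already fails, because op5 pop() → empty cannot occur there

not linearizable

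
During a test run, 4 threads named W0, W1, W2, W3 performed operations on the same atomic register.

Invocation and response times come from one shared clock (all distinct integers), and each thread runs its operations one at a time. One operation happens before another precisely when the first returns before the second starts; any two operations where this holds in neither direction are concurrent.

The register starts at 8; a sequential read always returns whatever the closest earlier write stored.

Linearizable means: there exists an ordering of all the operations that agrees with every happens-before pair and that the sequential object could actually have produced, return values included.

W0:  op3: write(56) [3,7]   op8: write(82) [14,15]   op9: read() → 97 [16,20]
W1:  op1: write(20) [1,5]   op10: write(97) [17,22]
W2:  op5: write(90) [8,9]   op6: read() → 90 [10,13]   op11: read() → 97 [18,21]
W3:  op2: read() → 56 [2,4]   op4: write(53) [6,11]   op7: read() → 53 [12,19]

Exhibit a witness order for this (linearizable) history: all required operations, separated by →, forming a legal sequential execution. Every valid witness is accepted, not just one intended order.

1. op1 write(20), leaving value 20
2. op3 write(56), leaving value 56
3. op2 read() → 56, leaving value 56
4. op5 write(90), leaving value 90
5. op6 read() → 90, leaving value 90
6. op4 write(53), leaving value 53
7. op7 read() → 53, leaving value 53
8. op8 write(82), leaving value 82
9. op10 write(97), leaving value 97
10. op9 read() → 97, leaving value 97
11. op11 read() → 97, leaving value 97

op1 → op3 → op2 → op5 → op6 → op4 → op7 → op8 → op10 → op9 → op11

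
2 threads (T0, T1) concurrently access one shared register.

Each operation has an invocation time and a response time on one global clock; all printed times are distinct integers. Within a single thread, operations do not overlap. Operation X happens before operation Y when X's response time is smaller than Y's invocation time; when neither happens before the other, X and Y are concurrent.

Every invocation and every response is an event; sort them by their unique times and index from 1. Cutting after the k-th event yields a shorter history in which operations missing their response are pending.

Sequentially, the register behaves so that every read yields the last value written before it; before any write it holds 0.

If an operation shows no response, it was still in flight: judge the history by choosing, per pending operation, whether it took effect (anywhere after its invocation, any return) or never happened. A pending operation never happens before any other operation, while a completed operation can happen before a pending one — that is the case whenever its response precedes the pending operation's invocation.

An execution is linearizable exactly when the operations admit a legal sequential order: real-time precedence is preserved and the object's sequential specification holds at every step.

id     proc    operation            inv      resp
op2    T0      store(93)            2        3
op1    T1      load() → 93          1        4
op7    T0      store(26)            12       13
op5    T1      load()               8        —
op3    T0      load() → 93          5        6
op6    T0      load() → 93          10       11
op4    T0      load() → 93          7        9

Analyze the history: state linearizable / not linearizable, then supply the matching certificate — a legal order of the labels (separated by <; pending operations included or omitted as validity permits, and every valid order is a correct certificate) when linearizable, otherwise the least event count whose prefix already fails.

after step 1 (op2 store(93)): value 93
after step 2 (op1 load() → 93): value 93
after step 3 (op3 load() → 93): value 93
after step 4 (op4 load() → 93): value 93
after step 5 (op5 load() (pending, included)): value 93
after step 6 (op6 load() → 93): value 93
after step 7 (op7 store(26)): value 26

linearizable — witness: op2 < op1 < op3 < op4 < op5 < op6 < op7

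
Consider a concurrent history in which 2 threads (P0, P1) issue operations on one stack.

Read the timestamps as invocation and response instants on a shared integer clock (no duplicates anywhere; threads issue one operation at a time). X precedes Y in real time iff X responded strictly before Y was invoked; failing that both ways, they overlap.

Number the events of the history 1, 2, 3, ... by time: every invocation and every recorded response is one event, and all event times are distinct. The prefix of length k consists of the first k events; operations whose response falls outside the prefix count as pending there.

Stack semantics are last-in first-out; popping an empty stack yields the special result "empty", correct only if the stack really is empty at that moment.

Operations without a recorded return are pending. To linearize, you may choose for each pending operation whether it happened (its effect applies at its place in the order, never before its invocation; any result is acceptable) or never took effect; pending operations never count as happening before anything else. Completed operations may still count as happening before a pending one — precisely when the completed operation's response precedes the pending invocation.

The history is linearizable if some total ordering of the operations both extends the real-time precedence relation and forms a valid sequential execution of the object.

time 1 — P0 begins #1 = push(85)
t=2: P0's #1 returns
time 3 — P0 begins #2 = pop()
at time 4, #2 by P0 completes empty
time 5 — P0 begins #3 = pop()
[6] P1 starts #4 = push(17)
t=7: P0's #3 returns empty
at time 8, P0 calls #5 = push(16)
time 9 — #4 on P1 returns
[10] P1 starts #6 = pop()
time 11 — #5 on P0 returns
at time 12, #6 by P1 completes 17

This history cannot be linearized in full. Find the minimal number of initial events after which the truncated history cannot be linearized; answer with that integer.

events 1..3 are linearizable; a witness order is #1:
after step 1 (#1 push(85)): stack <85>
once event 4 joins (#2's response, time 4), exhaustive search finds no witness
e.g. #1, #2: illegal at step 2, since #2 pop() → empty cannot apply there

4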